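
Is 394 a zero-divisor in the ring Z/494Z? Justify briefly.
YES

gcd(394, 494) = 2 > 1, so 394 is not a unit in Z/494Z. In Z/nZ every nonzero non-unit is a zero-divisor: explicitly, take b = 494/gcd = 247 ≠ 0 (mod 494); then 394·247 = 97318 = 197·494, i.e. 394·247 ≡ 0 (mod 494). So 394 is a zero-divisor.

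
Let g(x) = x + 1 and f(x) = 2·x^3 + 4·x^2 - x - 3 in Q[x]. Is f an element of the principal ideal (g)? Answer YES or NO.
In Q[x] the ideal (g) consists of all multiples of g, so f ∈ (g) iff g | f, i.e. iff the remainder of f on division by g is 0. Divide f by g (g is monic, so eliminate the leading term of the running remainder at each step):
  leading term 2·x^3: subtract (2·x^2)·g(x) = 2·x^3 + 2·x^2, leaving 2·x^2 - x - 3
  leading term 2·x^2: subtract (2·x)·g(x) = 2·x^2 + 2·x, leaving -3·x - 3
  leading term -3·x: subtract (-3)·g(x) = -3·x - 3, leaving 0
The remainder is 0, so f(x) = g(x) · h(x) with h(x) = 2·x^2 + 2·x - 3. Hence g | f, i.e. f ∈ (g).

Final answer: YES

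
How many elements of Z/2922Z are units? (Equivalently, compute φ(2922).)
Z/2922Z has φ(2922) = 972 units

An element a ∈ Z/2922Z is a unit iff gcd(a, 2922) = 1, so the number of units is φ(2922). φ is multiplicative, with φ(p^e) = p^e − p^(e−1). Factorise 2922 = 2 · 3 · 487. Then
  φ(2922) = (2 − 1) · (3 − 1) · (487 − 1) = 1 · 2 · 486 = 972.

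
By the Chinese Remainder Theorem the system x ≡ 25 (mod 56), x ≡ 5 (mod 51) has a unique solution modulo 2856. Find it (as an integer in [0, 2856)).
x ≡ 2657 (mod 2856); the representative in [0, 2856) is 2657

The moduli 56, 51 are pairwise coprime, so by the CRT there is a unique solution mod 56·51 = 2856.
Solve by successive substitution. Start with x ≡ 25 (mod 56).
  Combine with x ≡ 5 (mod 51): write x = 25 + 56·t and require 25 + 56·t ≡ 5 (mod 51), i.e. 56·t ≡ 5 − 25 ≡ 31 (mod 51). Since 56^(−1) ≡ 41 (mod 51) (56 ≡ 5 (mod 51)), t ≡ 41·31 ≡ 47 (mod 51). So x ≡ 25 + 56·47 = 2657 (mod 2856).
Unique solution in [0, 2856): x = 2657.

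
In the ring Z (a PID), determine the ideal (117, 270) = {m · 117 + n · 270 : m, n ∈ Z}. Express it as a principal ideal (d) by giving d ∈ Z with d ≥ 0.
In the PID Z, (a, b) is generated by gcd(a, b). Compute gcd(270, 117) with the extended Euclidean algorithm, tracking rows (r, s, t) with s·270 + t·117 = r:
  row A: (270, 1, 0)   [1·270 + 0·117 = 270]
  row B: (117, 0, 1)   [0·270 + 1·117 = 117]
  270 = 2·117 + 36   → row C = row A − 2·row B = (36, 1, −2)   [check: 1·270 − 2·117 = 36]
  117 = 3·36 + 9   → row D = row B − 3·row C = (9, −3, 7)   [check: −3·270 + 7·117 = 9]
  36 = 4·9 + 0   → remainder 0, stop. gcd = 9 (last nonzero row D).
So gcd(117, 270) = 9, with Bézout identity −3·270 + 7·117 = 9. Containment (⊇): the Bézout identity exhibits 9 as an element of (117, 270), giving (9) ⊆ (117, 270). Containment (⊆): since 9 | 117 and 9 | 270 (117 = 9·13, 270 = 9·30), every Z-linear combination of 117 and 270 is divisible by 9, so (117, 270) ⊆ (9). Therefore (117, 270) = (9), d = 9.

Final answer: (117, 270) = (9); d = 9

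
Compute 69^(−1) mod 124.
69^(−1) ≡ 9 (mod 124)

Apply the extended Euclidean algorithm to (124, 69), tracking rows (r, s, t) with s·124 + t·69 = r. Each division r_prev = q·r_cur + r_new produces the new row as (previous row) − q·(current row):
  row A: (124, 1, 0)   [1·124 + 0·69 = 124]
  row B: (69, 0, 1)   [0·124 + 1·69 = 69]
  124 = 1·69 + 55   → row C = row A − 1·row B = (55, 1, −1)   [check: 1·124 − 1·69 = 55]
  69 = 1·55 + 14   → row D = row B − 1·row C = (14, −1, 2)   [check: −1·124 + 2·69 = 14]
  55 = 3·14 + 13   → row E = row C − 3·row D = (13, 4, −7)   [check: 4·124 − 7·69 = 13]
  14 = 1·13 + 1   → row F = row D − 1·row E = (1, −5, 9)   [check: −5·124 + 9·69 = 1]
  13 = 13·1 + 0   → remainder 0, stop. gcd = 1 (last nonzero row F).
The gcd is 1, so 69 is invertible mod 124. The last nonzero row gives −5·124 + 9·69 = 1, so t = 9. So 69^(−1) ≡ 9 (mod 124). Verify: 69 · 9 = 621 ≡ 1 (mod 124). ✓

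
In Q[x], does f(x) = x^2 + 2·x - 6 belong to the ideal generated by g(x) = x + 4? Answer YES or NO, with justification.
In Q[x] the ideal (g) consists of all multiples of g, so f ∈ (g) iff g | f, i.e. iff the remainder of f on division by g is 0. Divide f by g (g is monic, so eliminate the leading term of the running remainder at each step):
  leading term x^2: subtract (x)·g(x) = x^2 + 4·x, leaving -2·x - 6
  leading term -2·x: subtract (-2)·g(x) = -2·x - 8, leaving 2
The remainder r(x) = 2 ≠ 0 (and deg r < deg g), so g ∤ f, i.e. f ∉ (g).

Final answer: NO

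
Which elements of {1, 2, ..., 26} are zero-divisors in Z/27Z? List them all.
nonzero zero-divisors of Z/27Z = {3, 6, 9, 12, 15, 18, 21, 24}

An element a ∈ Z/27Z (with a ≠ 0) is a zero-divisor iff gcd(a, 27) > 1 (because a is a unit precisely when gcd(a, n) = 1, and in Z/nZ every nonzero, non-unit element is a zero-divisor). Scan a = 1, ..., 26 and keep those with gcd(a, 27) > 1:
  gcd(3, 27) = 3, gcd(6, 27) = 3, gcd(9, 27) = 9, gcd(12, 27) = 3, gcd(15, 27) = 3, gcd(18, 27) = 9, gcd(21, 27) = 3, gcd(24, 27) = 3.
All other a ∈ {1, ..., 26} have gcd(a, 27) = 1 and are units. So the nonzero zero-divisors are exactly the 8 values of a appearing in this scan.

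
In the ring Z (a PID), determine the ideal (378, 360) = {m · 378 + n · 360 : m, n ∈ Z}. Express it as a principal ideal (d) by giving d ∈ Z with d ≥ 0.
(378, 360) = (18); d = 18

In the PID Z, (a, b) is generated by gcd(a, b). Compute gcd(378, 360) with the extended Euclidean algorithm, tracking rows (r, s, t) with s·378 + t·360 = r:
  row A: (378, 1, 0)   [1·378 + 0·360 = 378]
  row B: (360, 0, 1)   [0·378 + 1·360 = 360]
  378 = 1·360 + 18   → row C = row A − 1·row B = (18, 1, −1)   [check: 1·378 − 1·360 = 18]
  360 = 20·18 + 0   → remainder 0, stop. gcd = 18 (last nonzero row C).
So gcd(378, 360) = 18, with Bézout identity 1·378 − 1·360 = 18. Containment (⊇): the Bézout identity exhibits 18 as an element of (378, 360), giving (18) ⊆ (378, 360). Containment (⊆): since 18 | 378 and 18 | 360 (378 = 18·21, 360 = 18·20), every Z-linear combination of 378 and 360 is divisible by 18, so (378, 360) ⊆ (18). Therefore (378, 360) = (18), d = 18.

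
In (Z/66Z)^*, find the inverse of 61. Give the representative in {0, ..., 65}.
61^(−1) ≡ 13 (mod 66)

Apply the extended Euclidean algorithm to (66, 61), tracking rows (r, s, t) with s·66 + t·61 = r. Each division r_prev = q·r_cur + r_new produces the new row as (previous row) − q·(current row):
  row A: (66, 1, 0)   [1·66 + 0·61 = 66]
  row B: (61, 0, 1)   [0·66 + 1·61 = 61]
  66 = 1·61 + 5   → row C = row A − 1·row B = (5, 1, −1)   [check: 1·66 − 1·61 = 5]
  61 = 12·5 + 1   → row D = row B − 12·row C = (1, −12, 13)   [check: −12·66 + 13·61 = 1]
  5 = 5·1 + 0   → remainder 0, stop. gcd = 1 (last nonzero row D).
The gcd is 1, so 61 is invertible mod 66. The last nonzero row gives −12·66 + 13·61 = 1, so t = 13. So 61^(−1) ≡ 13 (mod 66). Verify: 61 · 13 = 793 ≡ 1 (mod 66). ✓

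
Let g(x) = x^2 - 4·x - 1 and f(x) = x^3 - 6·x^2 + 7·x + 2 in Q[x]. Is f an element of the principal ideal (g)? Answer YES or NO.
YES

In Q[x] the ideal (g) consists of all multiples of g, so f ∈ (g) iff g | f, i.e. iff the remainder of f on division by g is 0. Divide f by g (g is monic, so eliminate the leading term of the running remainder at each step):
  leading term x^3: subtract (x)·g(x) = x^3 - 4·x^2 - x, leaving -2·x^2 + 8·x + 2
  leading term -2·x^2: subtract (-2)·g(x) = -2·x^2 + 8·x + 2, leaving 0
The remainder is 0, so f(x) = g(x) · h(x) with h(x) = x - 2. Hence g | f, i.e. f ∈ (g).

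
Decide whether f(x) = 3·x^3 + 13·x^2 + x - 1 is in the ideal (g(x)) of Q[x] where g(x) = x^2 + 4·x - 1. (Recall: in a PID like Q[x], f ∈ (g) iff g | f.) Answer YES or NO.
YES

In Q[x] the ideal (g) consists of all multiples of g, so f ∈ (g) iff g | f, i.e. iff the remainder of f on division by g is 0. Divide f by g (g is monic, so eliminate the leading term of the running remainder at each step):
  leading term 3·x^3: subtract (3·x)·g(x) = 3·x^3 + 12·x^2 - 3·x, leaving x^2 + 4·x - 1
  leading term x^2: subtract (1)·g(x) = x^2 + 4·x - 1, leaving 0
The remainder is 0, so f(x) = g(x) · h(x) with h(x) = 3·x + 1. Hence g | f, i.e. f ∈ (g).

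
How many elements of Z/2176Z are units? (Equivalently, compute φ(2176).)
An element a ∈ Z/2176Z is a unit iff gcd(a, 2176) = 1, so the number of units is φ(2176). φ is multiplicative, with φ(p^e) = p^e − p^(e−1). Factorise 2176 = 2^7 · 17. Then
  φ(2176) = (2^7 − 2^6) · (17 − 1) = 64 · 16 = 1024.

Final answer: Z/2176Z has φ(2176) = 1024 units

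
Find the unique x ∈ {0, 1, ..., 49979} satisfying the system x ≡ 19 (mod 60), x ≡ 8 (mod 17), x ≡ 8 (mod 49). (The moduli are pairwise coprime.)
The moduli 60, 17, 49 are pairwise coprime, so by the CRT there is a unique solution mod 60·17·49 = 49980.
Solve by successive substitution. Start with x ≡ 19 (mod 60).
  Combine with x ≡ 8 (mod 17): write x = 19 + 60·t and require 19 + 60·t ≡ 8 (mod 17), i.e. 60·t ≡ 8 − 19 ≡ 6 (mod 17). Since 60^(−1) ≡ 2 (mod 17) (60 ≡ 9 (mod 17)), t ≡ 2·6 ≡ 12 (mod 17). So x ≡ 19 + 60·12 = 739 (mod 1020).
  Combine with x ≡ 8 (mod 49): write x = 739 + 1020·t and require 739 + 1020·t ≡ 8 (mod 49), i.e. 1020·t ≡ 8 − 739 ≡ 4 (mod 49). Since 1020^(−1) ≡ 38 (mod 49) (1020 ≡ 40 (mod 49)), t ≡ 38·4 ≡ 5 (mod 49). So x ≡ 739 + 1020·5 = 5839 (mod 49980).
Unique solution in [0, 49980): x = 5839.

Final answer: x ≡ 5839 (mod 49980); the representative in [0, 49980) is 5839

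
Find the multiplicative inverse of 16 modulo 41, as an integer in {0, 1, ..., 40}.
16^(−1) ≡ 18 (mod 41)

Apply the extended Euclidean algorithm to (41, 16), tracking rows (r, s, t) with s·41 + t·16 = r. Each division r_prev = q·r_cur + r_new produces the new row as (previous row) − q·(current row):
  row A: (41, 1, 0)   [1·41 + 0·16 = 41]
  row B: (16, 0, 1)   [0·41 + 1·16 = 16]
  41 = 2·16 + 9   → row C = row A − 2·row B = (9, 1, −2)   [check: 1·41 − 2·16 = 9]
  16 = 1·9 + 7   → row D = row B − 1·row C = (7, −1, 3)   [check: −1·41 + 3·16 = 7]
  9 = 1·7 + 2   → row E = row C − 1·row D = (2, 2, −5)   [check: 2·41 − 5·16 = 2]
  7 = 3·2 + 1   → row F = row D − 3·row E = (1, −7, 18)   [check: −7·41 + 18·16 = 1]
  2 = 2·1 + 0   → remainder 0, stop. gcd = 1 (last nonzero row F).
The gcd is 1, so 16 is invertible mod 41. The last nonzero row gives −7·41 + 18·16 = 1, so t = 18. So 16^(−1) ≡ 18 (mod 41). Verify: 16 · 18 = 288 ≡ 1 (mod 41). ✓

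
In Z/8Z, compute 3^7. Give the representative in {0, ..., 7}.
3

Use repeated squaring. Binary(7) = 111. Walk through the bits of the exponent 7 left-to-right: at each bit after the leading one, square the running value, then multiply by 3 if the bit is 1 (always reducing mod 8):
  bit 1 = 1 (leading): start with 3.
  bit 2 = 1: square 3^2 = 9 ≡ 1; bit is 1, so multiply 1·3 = 3 (mod 8).
  bit 3 = 1: square 3^2 = 9 ≡ 1; bit is 1, so multiply 1·3 = 3 (mod 8).
Final value: 3^7 ≡ 3 (mod 8).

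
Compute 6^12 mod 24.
Use repeated squaring. Binary(12) = 1100. Walk through the bits of the exponent 12 left-to-right: at each bit after the leading one, square the running value, then multiply by 6 if the bit is 1 (always reducing mod 24):
  bit 1 = 1 (leading): start with 6.
  bit 2 = 1: square 6^2 = 36 ≡ 12; bit is 1, so multiply 12·6 = 72 ≡ 0 (mod 24).
  bit 3 = 0: square 0^2 = 0 (mod 24).
  bit 4 = 0: square 0^2 = 0 (mod 24).
Final value: 6^12 ≡ 0 (mod 24).

Final answer: 0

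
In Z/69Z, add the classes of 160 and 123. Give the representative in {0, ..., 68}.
Reduce the summands first: 160 ≡ 22, 123 ≡ 54 (mod 69), so 160 + 123 ≡ 22 + 54 (mod 69). 22 + 54 = 76; 76 = 1·69 + 7, so (160 + 123) mod 69 = 7.

Final answer: 7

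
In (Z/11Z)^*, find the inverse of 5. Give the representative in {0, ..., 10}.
Apply the extended Euclidean algorithm to (11, 5), tracking rows (r, s, t) with s·11 + t·5 = r. Each division r_prev = q·r_cur + r_new produces the new row as (previous row) − q·(current row):
  row A: (11, 1, 0)   [1·11 + 0·5 = 11]
  row B: (5, 0, 1)   [0·11 + 1·5 = 5]
  11 = 2·5 + 1   → row C = row A − 2·row B = (1, 1, −2)   [check: 1·11 − 2·5 = 1]
  5 = 5·1 + 0   → remainder 0, stop. gcd = 1 (last nonzero row C).
The gcd is 1, so 5 is invertible mod 11. The last nonzero row gives 1·11 − 2·5 = 1, so t = −2. So 5^(−1) ≡ −2 ≡ 9 (mod 11). Verify: 5 · 9 = 45 ≡ 1 (mod 11). ✓

Final answer: 5^(−1) ≡ 9 (mod 11)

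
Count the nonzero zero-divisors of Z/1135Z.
Z/1135Z has 230 nonzero zero-divisors

In Z/1135Z each nonzero element is either a unit (gcd with 1135 is 1) or a zero-divisor (gcd > 1). The number of units is φ(1135): factorise 1135 = 5 · 227, so φ(1135) = (5 − 1) · (227 − 1) = 4 · 226 = 904. The nonzero elements number 1135 − 1 = 1134. Hence the nonzero zero-divisors number 1134 − 904 = 230.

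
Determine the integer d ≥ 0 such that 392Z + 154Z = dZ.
In the PID Z, (a, b) is generated by gcd(a, b). Compute gcd(392, 154) with the extended Euclidean algorithm, tracking rows (r, s, t) with s·392 + t·154 = r:
  row A: (392, 1, 0)   [1·392 + 0·154 = 392]
  row B: (154, 0, 1)   [0·392 + 1·154 = 154]
  392 = 2·154 + 84   → row C = row A − 2·row B = (84, 1, −2)   [check: 1·392 − 2·154 = 84]
  154 = 1·84 + 70   → row D = row B − 1·row C = (70, −1, 3)   [check: −1·392 + 3·154 = 70]
  84 = 1·70 + 14   → row E = row C − 1·row D = (14, 2, −5)   [check: 2·392 − 5·154 = 14]
  70 = 5·14 + 0   → remainder 0, stop. gcd = 14 (last nonzero row E).
So gcd(392, 154) = 14, with Bézout identity 2·392 − 5·154 = 14. Containment (⊇): the Bézout identity exhibits 14 as an element of (392, 154), giving (14) ⊆ (392, 154). Containment (⊆): since 14 | 392 and 14 | 154 (392 = 14·28, 154 = 14·11), every Z-linear combination of 392 and 154 is divisible by 14, so (392, 154) ⊆ (14). Therefore (392, 154) = (14), d = 14.

Final answer: (392, 154) = (14); d = 14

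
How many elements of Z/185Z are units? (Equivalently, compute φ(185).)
An element a ∈ Z/185Z is a unit iff gcd(a, 185) = 1, so the number of units is φ(185). φ is multiplicative, with φ(p^e) = p^e − p^(e−1). Factorise 185 = 5 · 37. Then
  φ(185) = (5 − 1) · (37 − 1) = 4 · 36 = 144.

Final answer: Z/185Z has φ(185) = 144 units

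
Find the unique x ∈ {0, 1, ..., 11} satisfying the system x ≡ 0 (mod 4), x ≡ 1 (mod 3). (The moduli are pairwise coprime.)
The moduli 4, 3 are pairwise coprime, so by the CRT there is a unique solution mod 4·3 = 12.
Solve by successive substitution. Start with x ≡ 0 (mod 4).
  Combine with x ≡ 1 (mod 3): write x = 4·t and require 4·t ≡ 1 (mod 3). Since 4^(−1) ≡ 1 (mod 3) (4 ≡ 1 (mod 3)), t ≡ 1·1 ≡ 1 (mod 3). So x ≡ 4·1 = 4 (mod 12).
Unique solution in [0, 12): x = 4.

Final answer: x ≡ 4 (mod 12); the representative in [0, 12) is 4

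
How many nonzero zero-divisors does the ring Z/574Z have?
Z/574Z has 333 nonzero zero-divisors

In Z/574Z each nonzero element is either a unit (gcd with 574 is 1) or a zero-divisor (gcd > 1). The number of units is φ(574): factorise 574 = 2 · 7 · 41, so φ(574) = (2 − 1) · (7 − 1) · (41 − 1) = 1 · 6 · 40 = 240. The nonzero elements number 574 − 1 = 573. Hence the nonzero zero-divisors number 573 − 240 = 333.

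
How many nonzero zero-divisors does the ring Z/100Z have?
In Z/100Z each nonzero element is either a unit (gcd with 100 is 1) or a zero-divisor (gcd > 1). The number of units is φ(100): factorise 100 = 2^2 · 5^2, so φ(100) = (2^2 − 2^1) · (5^2 − 5^1) = 2 · 20 = 40. The nonzero elements number 100 − 1 = 99. Hence the nonzero zero-divisors number 99 − 40 = 59.

Final answer: Z/100Z has 59 nonzero zero-divisors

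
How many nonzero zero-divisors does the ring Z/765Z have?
Z/765Z has 380 nonzero zero-divisors

In Z/765Z each nonzero element is either a unit (gcd with 765 is 1) or a zero-divisor (gcd > 1). The number of units is φ(765): factorise 765 = 3^2 · 5 · 17, so φ(765) = (3^2 − 3^1) · (5 − 1) · (17 − 1) = 6 · 4 · 16 = 384. The nonzero elements number 765 − 1 = 764. Hence the nonzero zero-divisors number 764 − 384 = 380.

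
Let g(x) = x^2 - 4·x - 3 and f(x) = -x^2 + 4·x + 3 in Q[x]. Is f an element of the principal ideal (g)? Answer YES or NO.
In Q[x] the ideal (g) consists of all multiples of g, so f ∈ (g) iff g | f, i.e. iff the remainder of f on division by g is 0. Divide f by g (g is monic, so eliminate the leading term of the running remainder at each step):
  leading term -x^2: subtract (-1)·g(x) = -x^2 + 4·x + 3, leaving 0
The remainder is 0, so f(x) = g(x) · h(x) with h(x) = -1. Hence g | f, i.e. f ∈ (g).

Final answer: YES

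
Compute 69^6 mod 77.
36

Use repeated squaring. Binary(6) = 110. Walk through the bits of the exponent 6 left-to-right: at each bit after the leading one, square the running value, then multiply by 69 if the bit is 1 (always reducing mod 77):
  bit 1 = 1 (leading): start with 69.
  bit 2 = 1: square 69^2 = 4761 ≡ 64; bit is 1, so multiply 64·69 = 4416 ≡ 27 (mod 77).
  bit 3 = 0: square 27^2 = 729 ≡ 36 (mod 77).
Final value: 69^6 ≡ 36 (mod 77).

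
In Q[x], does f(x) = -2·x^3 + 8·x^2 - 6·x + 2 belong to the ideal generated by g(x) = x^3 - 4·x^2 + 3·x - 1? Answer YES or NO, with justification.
YES

In Q[x] the ideal (g) consists of all multiples of g, so f ∈ (g) iff g | f, i.e. iff the remainder of f on division by g is 0. Divide f by g (g is monic, so eliminate the leading term of the running remainder at each step):
  leading term -2·x^3: subtract (-2)·g(x) = -2·x^3 + 8·x^2 - 6·x + 2, leaving 0
The remainder is 0, so f(x) = g(x) · h(x) with h(x) = -2. Hence g | f, i.e. f ∈ (g).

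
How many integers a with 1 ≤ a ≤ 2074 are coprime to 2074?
The number of a ∈ {1, ..., 2074} with gcd(a, 2074) = 1 is by definition Euler's totient φ(2074). φ is multiplicative, with φ(p^e) = p^e − p^(e−1). Factorise 2074 = 2 · 17 · 61. Then
  φ(2074) = (2 − 1) · (17 − 1) · (61 − 1) = 1 · 16 · 60 = 960.
So there are 960 such integers.

Final answer: 960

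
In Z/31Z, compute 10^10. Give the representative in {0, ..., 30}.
Use repeated squaring. Binary(10) = 1010. Walk through the bits of the exponent 10 left-to-right: at each bit after the leading one, square the running value, then multiply by 10 if the bit is 1 (always reducing mod 31):
  bit 1 = 1 (leading): start with 10.
  bit 2 = 0: square 10^2 = 100 ≡ 7 (mod 31).
  bit 3 = 1: square 7^2 = 49 ≡ 18; bit is 1, so multiply 18·10 = 180 ≡ 25 (mod 31).
  bit 4 = 0: square 25^2 = 625 ≡ 5 (mod 31).
Final value: 10^10 ≡ 5 (mod 31).

Final answer: 5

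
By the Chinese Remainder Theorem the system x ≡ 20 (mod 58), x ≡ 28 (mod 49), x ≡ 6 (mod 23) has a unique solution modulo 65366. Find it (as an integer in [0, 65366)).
The moduli 58, 49, 23 are pairwise coprime, so by the CRT there is a unique solution mod 58·49·23 = 65366.
Solve by successive substitution. Start with x ≡ 20 (mod 58).
  Combine with x ≡ 28 (mod 49): write x = 20 + 58·t and require 20 + 58·t ≡ 28 (mod 49), i.e. 58·t ≡ 28 − 20 ≡ 8 (mod 49). Since 58^(−1) ≡ 11 (mod 49) (58 ≡ 9 (mod 49)), t ≡ 11·8 ≡ 39 (mod 49). So x ≡ 20 + 58·39 = 2282 (mod 2842).
  Combine with x ≡ 6 (mod 23): write x = 2282 + 2842·t and require 2282 + 2842·t ≡ 6 (mod 23), i.e. 2842·t ≡ 6 − 2282 ≡ 1 (mod 23). Since 2842^(−1) ≡ 16 (mod 23) (2842 ≡ 13 (mod 23)), t ≡ 16·1 ≡ 16 (mod 23). So x ≡ 2282 + 2842·16 = 47754 (mod 65366).
Unique solution in [0, 65366): x = 47754.

Final answer: x ≡ 47754 (mod 65366); the representative in [0, 65366) is 47754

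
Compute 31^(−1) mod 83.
Apply the extended Euclidean algorithm to (83, 31), tracking rows (r, s, t) with s·83 + t·31 = r. Each division r_prev = q·r_cur + r_new produces the new row as (previous row) − q·(current row):
  row A: (83, 1, 0)   [1·83 + 0·31 = 83]
  row B: (31, 0, 1)   [0·83 + 1·31 = 31]
  83 = 2·31 + 21   → row C = row A − 2·row B = (21, 1, −2)   [check: 1·83 − 2·31 = 21]
  31 = 1·21 + 10   → row D = row B − 1·row C = (10, −1, 3)   [check: −1·83 + 3·31 = 10]
  21 = 2·10 + 1   → row E = row C − 2·row D = (1, 3, −8)   [check: 3·83 − 8·31 = 1]
  10 = 10·1 + 0   → remainder 0, stop. gcd = 1 (last nonzero row E).
The gcd is 1, so 31 is invertible mod 83. The last nonzero row gives 3·83 − 8·31 = 1, so t = −8. So 31^(−1) ≡ −8 ≡ 75 (mod 83). Verify: 31 · 75 = 2325 ≡ 1 (mod 83). ✓

Final answer: 31^(−1) ≡ 75 (mod 83)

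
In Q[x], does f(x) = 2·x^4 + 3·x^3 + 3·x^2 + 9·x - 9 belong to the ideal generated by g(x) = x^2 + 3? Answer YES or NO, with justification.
In Q[x] the ideal (g) consists of all multiples of g, so f ∈ (g) iff g | f, i.e. iff the remainder of f on division by g is 0. Divide f by g (g is monic, so eliminate the leading term of the running remainder at each step):
  leading term 2·x^4: subtract (2·x^2)·g(x) = 2·x^4 + 6·x^2, leaving 3·x^3 - 3·x^2 + 9·x - 9
  leading term 3·x^3: subtract (3·x)·g(x) = 3·x^3 + 9·x, leaving -3·x^2 - 9
  leading term -3·x^2: subtract (-3)·g(x) = -3·x^2 - 9, leaving 0
The remainder is 0, so f(x) = g(x) · h(x) with h(x) = 2·x^2 + 3·x - 3. Hence g | f, i.e. f ∈ (g).

Final answer: YES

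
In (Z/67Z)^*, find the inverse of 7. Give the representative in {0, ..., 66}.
Apply the extended Euclidean algorithm to (67, 7), tracking rows (r, s, t) with s·67 + t·7 = r. Each division r_prev = q·r_cur + r_new produces the new row as (previous row) − q·(current row):
  row A: (67, 1, 0)   [1·67 + 0·7 = 67]
  row B: (7, 0, 1)   [0·67 + 1·7 = 7]
  67 = 9·7 + 4   → row C = row A − 9·row B = (4, 1, −9)   [check: 1·67 − 9·7 = 4]
  7 = 1·4 + 3   → row D = row B − 1·row C = (3, −1, 10)   [check: −1·67 + 10·7 = 3]
  4 = 1·3 + 1   → row E = row C − 1·row D = (1, 2, −19)   [check: 2·67 − 19·7 = 1]
  3 = 3·1 + 0   → remainder 0, stop. gcd = 1 (last nonzero row E).
The gcd is 1, so 7 is invertible mod 67. The last nonzero row gives 2·67 − 19·7 = 1, so t = −19. So 7^(−1) ≡ −19 ≡ 48 (mod 67). Verify: 7 · 48 = 336 ≡ 1 (mod 67). ✓

Final answer: 7^(−1) ≡ 48 (mod 67)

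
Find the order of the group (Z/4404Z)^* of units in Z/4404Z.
|(Z/4404Z)^*| = 1464

(Z/4404Z)^* consists of the classes a with gcd(a, 4404) = 1, so its order is φ(4404). φ is multiplicative, with φ(p^e) = p^e − p^(e−1). Factorise 4404 = 2^2 · 3 · 367. Then
  φ(4404) = (2^2 − 2^1) · (3 − 1) · (367 − 1) = 2 · 2 · 366 = 1464.
Thus |(Z/4404Z)^*| = 1464.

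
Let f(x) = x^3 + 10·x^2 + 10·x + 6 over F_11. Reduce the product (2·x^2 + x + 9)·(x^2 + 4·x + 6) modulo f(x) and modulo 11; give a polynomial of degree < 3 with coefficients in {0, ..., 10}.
Multiply as integer polynomials: a · b = 2·x^4 + 9·x^3 + 25·x^2 + 42·x + 54. Reducing coefficients mod 11: a · b ≡ 2·x^4 + 9·x^3 + 3·x^2 + 9·x + 10. Now divide by f(x) = x^3 + 10·x^2 + 10·x + 6 in F_11[x], eliminating the leading term at each step:
  leading term 2·x^4: subtract (2·x)·f(x) = 2·x^4 + 9·x^3 + 9·x^2 + x, leaving 5·x^2 + 8·x + 10 (coefficients mod 11)
The degree is now < 3, so this is the remainder. Hence a · b ≡ 5·x^2 + 8·x + 10 in F_11[x]/(f).

Final answer: a · b ≡ 5·x^2 + 8·x + 10 (mod f(x))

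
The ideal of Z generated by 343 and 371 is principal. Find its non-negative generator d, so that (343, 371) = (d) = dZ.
In the PID Z, (a, b) is generated by gcd(a, b). Compute gcd(371, 343) with the extended Euclidean algorithm, tracking rows (r, s, t) with s·371 + t·343 = r:
  row A: (371, 1, 0)   [1·371 + 0·343 = 371]
  row B: (343, 0, 1)   [0·371 + 1·343 = 343]
  371 = 1·343 + 28   → row C = row A − 1·row B = (28, 1, −1)   [check: 1·371 − 1·343 = 28]
  343 = 12·28 + 7   → row D = row B − 12·row C = (7, −12, 13)   [check: −12·371 + 13·343 = 7]
  28 = 4·7 + 0   → remainder 0, stop. gcd = 7 (last nonzero row D).
So gcd(343, 371) = 7, with Bézout identity −12·371 + 13·343 = 7. Containment (⊇): the Bézout identity exhibits 7 as an element of (343, 371), giving (7) ⊆ (343, 371). Containment (⊆): since 7 | 343 and 7 | 371 (343 = 7·49, 371 = 7·53), every Z-linear combination of 343 and 371 is divisible by 7, so (343, 371) ⊆ (7). Therefore (343, 371) = (7), d = 7.

Final answer: (343, 371) = (7); d = 7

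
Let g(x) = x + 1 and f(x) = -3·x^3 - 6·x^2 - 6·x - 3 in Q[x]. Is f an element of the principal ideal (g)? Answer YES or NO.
In Q[x] the ideal (g) consists of all multiples of g, so f ∈ (g) iff g | f, i.e. iff the remainder of f on division by g is 0. Divide f by g (g is monic, so eliminate the leading term of the running remainder at each step):
  leading term -3·x^3: subtract (-3·x^2)·g(x) = -3·x^3 - 3·x^2, leaving -3·x^2 - 6·x - 3
  leading term -3·x^2: subtract (-3·x)·g(x) = -3·x^2 - 3·x, leaving -3·x - 3
  leading term -3·x: subtract (-3)·g(x) = -3·x - 3, leaving 0
The remainder is 0, so f(x) = g(x) · h(x) with h(x) = -3·x^2 - 3·x - 3. Hence g | f, i.e. f ∈ (g).

Final answer: YES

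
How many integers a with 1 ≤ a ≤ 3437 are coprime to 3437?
The number of a ∈ {1, ..., 3437} with gcd(a, 3437) = 1 is by definition Euler's totient φ(3437). φ is multiplicative, with φ(p^e) = p^e − p^(e−1). Factorise 3437 = 7 · 491. Then
  φ(3437) = (7 − 1) · (491 − 1) = 6 · 490 = 2940.
So there are 2940 such integers.

Final answer: 2940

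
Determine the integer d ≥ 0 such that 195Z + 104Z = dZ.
(195, 104) = (13); d = 13

In the PID Z, (a, b) is generated by gcd(a, b). Compute gcd(195, 104) with the extended Euclidean algorithm, tracking rows (r, s, t) with s·195 + t·104 = r:
  row A: (195, 1, 0)   [1·195 + 0·104 = 195]
  row B: (104, 0, 1)   [0·195 + 1·104 = 104]
  195 = 1·104 + 91   → row C = row A − 1·row B = (91, 1, −1)   [check: 1·195 − 1·104 = 91]
  104 = 1·91 + 13   → row D = row B − 1·row C = (13, −1, 2)   [check: −1·195 + 2·104 = 13]
  91 = 7·13 + 0   → remainder 0, stop. gcd = 13 (last nonzero row D).
So gcd(195, 104) = 13, with Bézout identity −1·195 + 2·104 = 13. Containment (⊇): the Bézout identity exhibits 13 as an element of (195, 104), giving (13) ⊆ (195, 104). Containment (⊆): since 13 | 195 and 13 | 104 (195 = 13·15, 104 = 13·8), every Z-linear combination of 195 and 104 is divisible by 13, so (195, 104) ⊆ (13). Therefore (195, 104) = (13), d = 13.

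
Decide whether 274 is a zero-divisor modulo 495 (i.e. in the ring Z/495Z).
NO

gcd(274, 495) = 1, so 274 is a unit in Z/495Z (it has a multiplicative inverse). A unit cannot be a zero-divisor: if 274·b ≡ 0 then multiplying both sides by 274^(−1) gives b ≡ 0. So 274 is not a zero-divisor.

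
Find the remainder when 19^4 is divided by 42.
Use repeated squaring. Binary(4) = 100. Walk through the bits of the exponent 4 left-to-right: at each bit after the leading one, square the running value, then multiply by 19 if the bit is 1 (always reducing mod 42):
  bit 1 = 1 (leading): start with 19.
  bit 2 = 0: square 19^2 = 361 ≡ 25 (mod 42).
  bit 3 = 0: square 25^2 = 625 ≡ 37 (mod 42).
Final value: 19^4 ≡ 37 (mod 42).

Final answer: 37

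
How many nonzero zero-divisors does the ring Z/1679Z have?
In Z/1679Z each nonzero element is either a unit (gcd with 1679 is 1) or a zero-divisor (gcd > 1). The number of units is φ(1679): factorise 1679 = 23 · 73, so φ(1679) = (23 − 1) · (73 − 1) = 22 · 72 = 1584. The nonzero elements number 1679 − 1 = 1678. Hence the nonzero zero-divisors number 1678 − 1584 = 94.

Final answer: Z/1679Z has 94 nonzero zero-divisors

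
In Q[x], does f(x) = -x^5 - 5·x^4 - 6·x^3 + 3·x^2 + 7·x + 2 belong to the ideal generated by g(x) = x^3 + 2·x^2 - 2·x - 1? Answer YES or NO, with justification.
YES

In Q[x] the ideal (g) consists of all multiples of g, so f ∈ (g) iff g | f, i.e. iff the remainder of f on division by g is 0. Divide f by g (g is monic, so eliminate the leading term of the running remainder at each step):
  leading term -x^5: subtract (-x^2)·g(x) = -x^5 - 2·x^4 + 2·x^3 + x^2, leaving -3·x^4 - 8·x^3 + 2·x^2 + 7·x + 2
  leading term -3·x^4: subtract (-3·x)·g(x) = -3·x^4 - 6·x^3 + 6·x^2 + 3·x, leaving -2·x^3 - 4·x^2 + 4·x + 2
  leading term -2·x^3: subtract (-2)·g(x) = -2·x^3 - 4·x^2 + 4·x + 2, leaving 0
The remainder is 0, so f(x) = g(x) · h(x) with h(x) = -x^2 - 3·x - 2. Hence g | f, i.e. f ∈ (g).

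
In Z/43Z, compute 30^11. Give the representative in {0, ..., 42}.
Use repeated squaring. Binary(11) = 1011. Walk through the bits of the exponent 11 left-to-right: at each bit after the leading one, square the running value, then multiply by 30 if the bit is 1 (always reducing mod 43):
  bit 1 = 1 (leading): start with 30.
  bit 2 = 0: square 30^2 = 900 ≡ 40 (mod 43).
  bit 3 = 1: square 40^2 = 1600 ≡ 9; bit is 1, so multiply 9·30 = 270 ≡ 12 (mod 43).
  bit 4 = 1: square 12^2 = 144 ≡ 15; bit is 1, so multiply 15·30 = 450 ≡ 20 (mod 43).
Final value: 30^11 ≡ 20 (mod 43).

Final answer: 20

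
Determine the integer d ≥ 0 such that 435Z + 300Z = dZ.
In the PID Z, (a, b) is generated by gcd(a, b). Compute gcd(435, 300) with the extended Euclidean algorithm, tracking rows (r, s, t) with s·435 + t·300 = r:
  row A: (435, 1, 0)   [1·435 + 0·300 = 435]
  row B: (300, 0, 1)   [0·435 + 1·300 = 300]
  435 = 1·300 + 135   → row C = row A − 1·row B = (135, 1, −1)   [check: 1·435 − 1·300 = 135]
  300 = 2·135 + 30   → row D = row B − 2·row C = (30, −2, 3)   [check: −2·435 + 3·300 = 30]
  135 = 4·30 + 15   → row E = row C − 4·row D = (15, 9, −13)   [check: 9·435 − 13·300 = 15]
  30 = 2·15 + 0   → remainder 0, stop. gcd = 15 (last nonzero row E).
So gcd(435, 300) = 15, with Bézout identity 9·435 − 13·300 = 15. Containment (⊇): the Bézout identity exhibits 15 as an element of (435, 300), giving (15) ⊆ (435, 300). Containment (⊆): since 15 | 435 and 15 | 300 (435 = 15·29, 300 = 15·20), every Z-linear combination of 435 and 300 is divisible by 15, so (435, 300) ⊆ (15). Therefore (435, 300) = (15), d = 15.

Final answer: (435, 300) = (15); d = 15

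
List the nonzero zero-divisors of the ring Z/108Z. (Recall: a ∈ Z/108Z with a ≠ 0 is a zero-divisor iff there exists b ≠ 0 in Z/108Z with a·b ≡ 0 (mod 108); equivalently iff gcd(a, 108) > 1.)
An element a ∈ Z/108Z (with a ≠ 0) is a zero-divisor iff gcd(a, 108) > 1 (because a is a unit precisely when gcd(a, n) = 1, and in Z/nZ every nonzero, non-unit element is a zero-divisor). Scan a = 1, ..., 107 and keep those with gcd(a, 108) > 1:
  gcd(2, 108) = 2, gcd(3, 108) = 3, gcd(4, 108) = 4, gcd(6, 108) = 6, gcd(8, 108) = 4, gcd(9, 108) = 9, gcd(10, 108) = 2, gcd(12, 108) = 12, gcd(14, 108) = 2, gcd(15, 108) = 3, gcd(16, 108) = 4, gcd(18, 108) = 18, gcd(20, 108) = 4, gcd(21, 108) = 3, gcd(22, 108) = 2, gcd(24, 108) = 12, gcd(26, 108) = 2, gcd(27, 108) = 27, gcd(28, 108) = 4, gcd(30, 108) = 6, gcd(32, 108) = 4, gcd(33, 108) = 3, gcd(34, 108) = 2, gcd(36, 108) = 36, gcd(38, 108) = 2, gcd(39, 108) = 3, gcd(40, 108) = 4, gcd(42, 108) = 6, gcd(44, 108) = 4, gcd(45, 108) = 9, gcd(46, 108) = 2, gcd(48, 108) = 12, gcd(50, 108) = 2, gcd(51, 108) = 3, gcd(52, 108) = 4, gcd(54, 108) = 54, gcd(56, 108) = 4, gcd(57, 108) = 3, gcd(58, 108) = 2, gcd(60, 108) = 12, gcd(62, 108) = 2, gcd(63, 108) = 9, gcd(64, 108) = 4, gcd(66, 108) = 6, gcd(68, 108) = 4, gcd(69, 108) = 3, gcd(70, 108) = 2, gcd(72, 108) = 36, gcd(74, 108) = 2, gcd(75, 108) = 3, gcd(76, 108) = 4, gcd(78, 108) = 6, gcd(80, 108) = 4, gcd(81, 108) = 27, gcd(82, 108) = 2, gcd(84, 108) = 12, gcd(86, 108) = 2, gcd(87, 108) = 3, gcd(88, 108) = 4, gcd(90, 108) = 18, gcd(92, 108) = 4, gcd(93, 108) = 3, gcd(94, 108) = 2, gcd(96, 108) = 12, gcd(98, 108) = 2, gcd(99, 108) = 9, gcd(100, 108) = 4, gcd(102, 108) = 6, gcd(104, 108) = 4, gcd(105, 108) = 3, gcd(106, 108) = 2.
All other a ∈ {1, ..., 107} have gcd(a, 108) = 1 and are units. So the nonzero zero-divisors are exactly the 71 values of a appearing in this scan.

Final answer: nonzero zero-divisors of Z/108Z = {2, 3, 4, 6, 8, 9, 10, 12, 14, 15, 16, 18, 20, 21, 22, 24, 26, 27, 28, 30, 32, 33, 34, 36, 38, 39, 40, 42, 44, 45, 46, 48, 50, 51, 52, 54, 56, 57, 58, 60, 62, 63, 64, 66, 68, 69, 70, 72, 74, 75, 76, 78, 80, 81, 82, 84, 86, 87, 88, 90, 92, 93, 94, 96, 98, 99, 100, 102, 104, 105, 106}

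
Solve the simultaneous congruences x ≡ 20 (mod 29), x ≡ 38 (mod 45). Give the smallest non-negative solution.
x ≡ 803 (mod 1305); the representative in [0, 1305) is 803

The moduli 29, 45 are pairwise coprime, so by the CRT there is a unique solution mod 29·45 = 1305.
Solve by successive substitution. Start with x ≡ 20 (mod 29).
  Combine with x ≡ 38 (mod 45): write x = 20 + 29·t and require 20 + 29·t ≡ 38 (mod 45), i.e. 29·t ≡ 38 − 20 ≡ 18 (mod 45). Since 29^(−1) ≡ 14 (mod 45), t ≡ 14·18 ≡ 27 (mod 45). So x ≡ 20 + 29·27 = 803 (mod 1305).
Unique solution in [0, 1305): x = 803.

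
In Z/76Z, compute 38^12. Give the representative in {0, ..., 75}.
0

Use repeated squaring. Binary(12) = 1100. Walk through the bits of the exponent 12 left-to-right: at each bit after the leading one, square the running value, then multiply by 38 if the bit is 1 (always reducing mod 76):
  bit 1 = 1 (leading): start with 38.
  bit 2 = 1: square 38^2 = 1444 ≡ 0; bit is 1, so multiply 0·38 = 0 (mod 76).
  bit 3 = 0: square 0^2 = 0 (mod 76).
  bit 4 = 0: square 0^2 = 0 (mod 76).
Final value: 38^12 ≡ 0 (mod 76).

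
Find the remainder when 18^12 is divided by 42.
36

Use repeated squaring. Binary(12) = 1100. Walk through the bits of the exponent 12 left-to-right: at each bit after the leading one, square the running value, then multiply by 18 if the bit is 1 (always reducing mod 42):
  bit 1 = 1 (leading): start with 18.
  bit 2 = 1: square 18^2 = 324 ≡ 30; bit is 1, so multiply 30·18 = 540 ≡ 36 (mod 42).
  bit 3 = 0: square 36^2 = 1296 ≡ 36 (mod 42).
  bit 4 = 0: square 36^2 = 1296 ≡ 36 (mod 42).
Final value: 18^12 ≡ 36 (mod 42).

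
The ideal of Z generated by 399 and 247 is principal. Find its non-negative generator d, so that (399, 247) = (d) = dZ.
(399, 247) = (19); d = 19

In the PID Z, (a, b) is generated by gcd(a, b). Compute gcd(399, 247) with the extended Euclidean algorithm, tracking rows (r, s, t) with s·399 + t·247 = r:
  row A: (399, 1, 0)   [1·399 + 0·247 = 399]
  row B: (247, 0, 1)   [0·399 + 1·247 = 247]
  399 = 1·247 + 152   → row C = row A − 1·row B = (152, 1, −1)   [check: 1·399 − 1·247 = 152]
  247 = 1·152 + 95   → row D = row B − 1·row C = (95, −1, 2)   [check: −1·399 + 2·247 = 95]
  152 = 1·95 + 57   → row E = row C − 1·row D = (57, 2, −3)   [check: 2·399 − 3·247 = 57]
  95 = 1·57 + 38   → row F = row D − 1·row E = (38, −3, 5)   [check: −3·399 + 5·247 = 38]
  57 = 1·38 + 19   → row G = row E − 1·row F = (19, 5, −8)   [check: 5·399 − 8·247 = 19]
  38 = 2·19 + 0   → remainder 0, stop. gcd = 19 (last nonzero row G).
So gcd(399, 247) = 19, with Bézout identity 5·399 − 8·247 = 19. Containment (⊇): the Bézout identity exhibits 19 as an element of (399, 247), giving (19) ⊆ (399, 247). Containment (⊆): since 19 | 399 and 19 | 247 (399 = 19·21, 247 = 19·13), every Z-linear combination of 399 and 247 is divisible by 19, so (399, 247) ⊆ (19). Therefore (399, 247) = (19), d = 19.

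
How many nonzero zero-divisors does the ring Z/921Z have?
In Z/921Z each nonzero element is either a unit (gcd with 921 is 1) or a zero-divisor (gcd > 1). The number of units is φ(921): factorise 921 = 3 · 307, so φ(921) = (3 − 1) · (307 − 1) = 2 · 306 = 612. The nonzero elements number 921 − 1 = 920. Hence the nonzero zero-divisors number 920 − 612 = 308.

Final answer: Z/921Z has 308 nonzero zero-divisors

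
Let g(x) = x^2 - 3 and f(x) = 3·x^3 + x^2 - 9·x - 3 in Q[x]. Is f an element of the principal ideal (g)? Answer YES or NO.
In Q[x] the ideal (g) consists of all multiples of g, so f ∈ (g) iff g | f, i.e. iff the remainder of f on division by g is 0. Divide f by g (g is monic, so eliminate the leading term of the running remainder at each step):
  leading term 3·x^3: subtract (3·x)·g(x) = 3·x^3 - 9·x, leaving x^2 - 3
  leading term x^2: subtract (1)·g(x) = x^2 - 3, leaving 0
The remainder is 0, so f(x) = g(x) · h(x) with h(x) = 3·x + 1. Hence g | f, i.e. f ∈ (g).

Final answer: YES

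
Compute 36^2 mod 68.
4

Use repeated squaring. Binary(2) = 10. Walk through the bits of the exponent 2 left-to-right: at each bit after the leading one, square the running value, then multiply by 36 if the bit is 1 (always reducing mod 68):
  bit 1 = 1 (leading): start with 36.
  bit 2 = 0: square 36^2 = 1296 ≡ 4 (mod 68).
Final value: 36^2 ≡ 4 (mod 68).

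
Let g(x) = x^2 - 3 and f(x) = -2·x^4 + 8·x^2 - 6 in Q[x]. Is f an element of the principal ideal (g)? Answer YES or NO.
In Q[x] the ideal (g) consists of all multiples of g, so f ∈ (g) iff g | f, i.e. iff the remainder of f on division by g is 0. Divide f by g (g is monic, so eliminate the leading term of the running remainder at each step):
  leading term -2·x^4: subtract (-2·x^2)·g(x) = -2·x^4 + 6·x^2, leaving 2·x^2 - 6
  leading term 2·x^2: subtract (2)·g(x) = 2·x^2 - 6, leaving 0
The remainder is 0, so f(x) = g(x) · h(x) with h(x) = 2 - 2·x^2. Hence g | f, i.e. f ∈ (g).

Final answer: YES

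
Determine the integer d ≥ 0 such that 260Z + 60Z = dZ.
(260, 60) = (20); d = 20

In the PID Z, (a, b) is generated by gcd(a, b). Compute gcd(260, 60) with the extended Euclidean algorithm, tracking rows (r, s, t) with s·260 + t·60 = r:
  row A: (260, 1, 0)   [1·260 + 0·60 = 260]
  row B: (60, 0, 1)   [0·260 + 1·60 = 60]
  260 = 4·60 + 20   → row C = row A − 4·row B = (20, 1, −4)   [check: 1·260 − 4·60 = 20]
  60 = 3·20 + 0   → remainder 0, stop. gcd = 20 (last nonzero row C).
So gcd(260, 60) = 20, with Bézout identity 1·260 − 4·60 = 20. Containment (⊇): the Bézout identity exhibits 20 as an element of (260, 60), giving (20) ⊆ (260, 60). Containment (⊆): since 20 | 260 and 20 | 60 (260 = 20·13, 60 = 20·3), every Z-linear combination of 260 and 60 is divisible by 20, so (260, 60) ⊆ (20). Therefore (260, 60) = (20), d = 20.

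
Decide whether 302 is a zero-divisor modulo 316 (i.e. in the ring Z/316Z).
gcd(302, 316) = 2 > 1, so 302 is not a unit in Z/316Z. In Z/nZ every nonzero non-unit is a zero-divisor: explicitly, take b = 316/gcd = 158 ≠ 0 (mod 316); then 302·158 = 47716 = 151·316, i.e. 302·158 ≡ 0 (mod 316). So 302 is a zero-divisor.

Final answer: YES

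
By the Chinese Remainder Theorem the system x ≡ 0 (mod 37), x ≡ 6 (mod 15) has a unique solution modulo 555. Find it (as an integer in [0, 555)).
The moduli 37, 15 are pairwise coprime, so by the CRT there is a unique solution mod 37·15 = 555.
Solve by successive substitution. Start with x ≡ 0 (mod 37).
  Combine with x ≡ 6 (mod 15): write x = 37·t and require 37·t ≡ 6 (mod 15). Since 37^(−1) ≡ 13 (mod 15) (37 ≡ 7 (mod 15)), t ≡ 13·6 ≡ 3 (mod 15). So x ≡ 37·3 = 111 (mod 555).
Unique solution in [0, 555): x = 111.

Final answer: x ≡ 111 (mod 555); the representative in [0, 555) is 111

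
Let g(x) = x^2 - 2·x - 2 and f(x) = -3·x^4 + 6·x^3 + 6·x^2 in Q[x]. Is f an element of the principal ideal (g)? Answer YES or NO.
YES

In Q[x] the ideal (g) consists of all multiples of g, so f ∈ (g) iff g | f, i.e. iff the remainder of f on division by g is 0. Divide f by g (g is monic, so eliminate the leading term of the running remainder at each step):
  leading term -3·x^4: subtract (-3·x^2)·g(x) = -3·x^4 + 6·x^3 + 6·x^2, leaving 0
The remainder is 0, so f(x) = g(x) · h(x) with h(x) = -3·x^2. Hence g | f, i.e. f ∈ (g).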